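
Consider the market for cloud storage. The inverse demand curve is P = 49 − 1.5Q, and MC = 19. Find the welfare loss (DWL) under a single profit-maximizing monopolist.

Competitive firms price at marginal cost: P = 19, giving Q = 20.
The monopolist equates marginal revenue to marginal cost: 49 − 3Q = 19, so Q = 10. From demand, P = 34.
DWL is the triangle between Q = 10 and Q = 20: ½·(20 − 10)·(34 − 19) = 75.

DWL = 75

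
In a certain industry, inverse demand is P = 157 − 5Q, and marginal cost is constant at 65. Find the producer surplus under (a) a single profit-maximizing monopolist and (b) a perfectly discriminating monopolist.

The monopolist equates marginal revenue to marginal cost: 157 − 10Q = 65, so Q = 9.2. From demand, P = 111.
PS = (111 − 65)·9.2 = 423.2.
With perfect price discrimination, output is the efficient level Q = 18.4 (where demand meets MC), but every buyer pays their willingness to pay: CS = 0 and PS = total surplus.
PS = ½·(157 − 65)·18.4 = 846.4.

Monopoly: PS = 423.2; Perfect PD: PS = 846.4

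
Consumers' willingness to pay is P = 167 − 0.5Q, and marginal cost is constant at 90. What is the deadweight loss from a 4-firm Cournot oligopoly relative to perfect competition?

Under competition P = MC = 90, so Q = (167 − 90)/0.5 = 154.
With 4 symmetric Cournot firms, each firm's FOC gives 167 − 2.5q = 90, so q = 30.8, Q = 4·30.8 = 123.2, and P = 105.4.
DWL is the triangle between Q = 123.2 and Q = 154: ½·(154 − 123.2)·(105.4 − 90) = 237.16.

DWL = 237.16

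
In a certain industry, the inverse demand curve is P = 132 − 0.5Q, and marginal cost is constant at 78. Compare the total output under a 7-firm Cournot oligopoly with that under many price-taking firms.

Cournot with 7 identical firms: the symmetric best-response condition is 132 − 4q = 78. Each firm produces q = 13.5, total output Q = 94.5, price P = 84.75.
Perfect competition: P = MC = 78, so 132 − 0.5Q = 78 and Q = 108.

Cournot: Q = 94.5; Competition: Q = 108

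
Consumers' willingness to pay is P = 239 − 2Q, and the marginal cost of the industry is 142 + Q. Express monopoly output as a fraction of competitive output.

The monopolist equates marginal revenue to marginal cost: 239 − 4Q = 142 + Q, so Q = 19.4. From demand, P = 200.2.
Competitive equilibrium sets price equal to marginal cost: 239 − 2Q = 142 + Q, so Q = 97/3 and P = 523/3.
Ratio Q_m/Q_c = 19.4/(97/3) = 0.6.

Q_m/Q_c = 0.6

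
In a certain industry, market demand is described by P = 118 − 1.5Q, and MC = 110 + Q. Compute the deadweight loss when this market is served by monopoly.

DWL = 1.8

Under competition P = MC: 118 − 1.5Q = 110 + Q ⇒ Q = 3.2, P = 113.2.
The monopolist equates marginal revenue to marginal cost: 118 − 3Q = 110 + Q, so Q = 2. From demand, P = 115.
CS = ½·(118 − 113.2)·3.2 = 7.68; PS = (113.2·3.2 − 110·3.2 − ½·1·3.2²) = 5.12; TS = 12.8.
CS = ½·(118 − 115)·2 = 3; PS = (115·2 − 110·2 − ½·1·2²) = 8; TS = 11.
DWL = 12.8 − 11 = 1.8.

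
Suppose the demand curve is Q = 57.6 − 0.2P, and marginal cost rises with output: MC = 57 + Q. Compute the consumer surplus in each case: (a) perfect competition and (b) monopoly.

Competition: CS = 3705.625; Monopoly: CS = 1102.5

Inverting demand: P = 288 − 5Q.
Under competition P = MC: 288 − 5Q = 57 + Q ⇒ Q = 38.5, P = 95.5.
CS = ½·(288 − 95.5)·38.5 = 3705.625.
The monopolist equates marginal revenue to marginal cost: 288 − 10Q = 57 + Q, so Q = 21. From demand, P = 183.
CS = ½·(288 − 183)·21 = 1102.5.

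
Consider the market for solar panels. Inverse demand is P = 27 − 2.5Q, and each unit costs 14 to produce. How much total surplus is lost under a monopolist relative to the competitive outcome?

Perfect competition: P = MC = 14, so 27 − 2.5Q = 14 and Q = 5.2.
Monopoly sets MR = MC: 27 − 5Q = 14 ⇒ Q = 2.6, P = 27 − 2.5·2.6 = 20.5.
DWL is the triangle between Q = 2.6 and Q = 5.2: ½·(5.2 − 2.6)·(20.5 − 14) = 8.45.

DWL = 8.45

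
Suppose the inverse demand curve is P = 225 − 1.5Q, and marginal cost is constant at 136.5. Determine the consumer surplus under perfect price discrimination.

With perfect price discrimination, output is the efficient level Q = 59 (where demand meets MC), but every buyer pays their willingness to pay: CS = 0 and PS = total surplus.
CS = 0.

CS = 0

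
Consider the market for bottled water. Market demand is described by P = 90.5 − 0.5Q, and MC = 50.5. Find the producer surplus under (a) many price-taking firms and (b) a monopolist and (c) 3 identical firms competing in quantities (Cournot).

Competition: PS = 0; Monopoly: PS = 800; Cournot: PS = 600

Under competition P = MC = 50.5, so Q = (90.5 − 50.5)/0.5 = 80.
PS = (50.5 − 50.5)·80 = 0.
The monopolist equates marginal revenue to marginal cost: 90.5 − Q = 50.5, so Q = 40. From demand, P = 70.5.
PS = (70.5 − 50.5)·40 = 800.
In a 3-firm Cournot equilibrium, symmetry and the first-order condition give q = (90.5 − 50.5)/(2) = 20. So Q = 60 and P = 60.5.
PS = (60.5 − 50.5)·60 = 600.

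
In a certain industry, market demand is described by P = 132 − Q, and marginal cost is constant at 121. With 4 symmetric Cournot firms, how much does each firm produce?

In a 4-firm Cournot equilibrium, symmetry and the first-order condition give q = (132 − 121)/(5) = 2.2. So Q = 8.8 and P = 123.2.

q_i = 2.2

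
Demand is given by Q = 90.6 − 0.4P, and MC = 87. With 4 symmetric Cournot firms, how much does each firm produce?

q_i = 11.16

Inverting demand: P = 226.5 − 2.5Q.
With 4 symmetric Cournot firms, each firm's FOC gives 226.5 − 12.5q = 87, so q = 11.16, Q = 4·11.16 = 44.64, and P = 114.9.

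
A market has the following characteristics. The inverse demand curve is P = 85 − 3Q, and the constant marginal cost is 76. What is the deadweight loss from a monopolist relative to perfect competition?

Perfect competition: P = MC = 76, so 85 − 3Q = 76 and Q = 3.
A monopolist chooses Q where MR = MC. MR = 85 − 6Q; setting this equal to 76 gives Q = 1.5 and P = 80.5.
DWL is the triangle between Q = 1.5 and Q = 3: ½·(3 − 1.5)·(80.5 − 76) = 3.375.

DWL = 3.375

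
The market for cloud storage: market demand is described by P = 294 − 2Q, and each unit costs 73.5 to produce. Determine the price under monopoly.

P = 183.75

A monopolist chooses Q where MR = MC. MR = 294 − 4Q; setting this equal to 73.5 gives Q = 55.125 and P = 183.75.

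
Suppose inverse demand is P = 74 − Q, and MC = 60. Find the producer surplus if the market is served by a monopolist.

The monopolist equates marginal revenue to marginal cost: 74 − 2Q = 60, so Q = 7. From demand, P = 67.
PS = (67 − 60)·7 = 49.

PS = 49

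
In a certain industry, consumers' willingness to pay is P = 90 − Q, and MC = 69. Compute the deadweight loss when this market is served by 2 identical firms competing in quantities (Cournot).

Under competition P = MC = 69, so Q = (90 − 69)/1 = 21.
In a 2-firm Cournot equilibrium, symmetry and the first-order condition give q = (90 − 69)/(3) = 7. So Q = 14 and P = 76.
DWL is the triangle between Q = 14 and Q = 21: ½·(21 − 14)·(76 − 69) = 24.5.

DWL = 24.5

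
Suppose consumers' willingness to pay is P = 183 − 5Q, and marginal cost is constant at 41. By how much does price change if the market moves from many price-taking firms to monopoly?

P rises by 71

Competitive firms price at marginal cost: P = 41, giving Q = 28.4.
Monopoly sets MR = MC: 183 − 10Q = 41 ⇒ Q = 14.2, P = 183 − 5·14.2 = 112.
Change in price: 112 − 41 = 71.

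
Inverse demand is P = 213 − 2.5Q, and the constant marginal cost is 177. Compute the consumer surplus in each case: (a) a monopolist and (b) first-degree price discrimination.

A monopolist chooses Q where MR = MC. MR = 213 − 5Q; setting this equal to 177 gives Q = 7.2 and P = 195.
CS = ½·(213 − 195)·7.2 = 64.8.
A perfectly discriminating monopolist sells every unit with P(Q) ≥ MC(Q), so output equals the competitive quantity Q = 14.4. Each buyer pays their reservation price, so CS = 0 and the firm captures all surplus.
CS = 0.

Monopoly: CS = 64.8; Perfect PD: CS = 0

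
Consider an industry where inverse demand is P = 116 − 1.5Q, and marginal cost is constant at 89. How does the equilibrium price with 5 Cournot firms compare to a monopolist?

Cournot: P = 93.5; Monopoly: P = 102.5

With 5 symmetric Cournot firms, each firm's FOC gives 116 − 9q = 89, so q = 3, Q = 5·3 = 15, and P = 93.5.
The monopolist equates marginal revenue to marginal cost: 116 − 3Q = 89, so Q = 9. From demand, P = 102.5.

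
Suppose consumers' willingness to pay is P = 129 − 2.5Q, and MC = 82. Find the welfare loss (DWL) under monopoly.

Under competition P = MC = 82, so Q = (129 − 82)/2.5 = 18.8.
A monopolist chooses Q where MR = MC. MR = 129 − 5Q; setting this equal to 82 gives Q = 9.4 and P = 105.5.
DWL is the triangle between Q = 9.4 and Q = 18.8: ½·(18.8 − 9.4)·(105.5 − 82) = 110.45.

DWL = 110.45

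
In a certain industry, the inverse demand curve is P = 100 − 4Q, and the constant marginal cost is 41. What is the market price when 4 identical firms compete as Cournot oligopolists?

P = 52.8

In a 4-firm Cournot equilibrium, symmetry and the first-order condition give q = (100 − 41)/(20) = 2.95. So Q = 11.8 and P = 52.8.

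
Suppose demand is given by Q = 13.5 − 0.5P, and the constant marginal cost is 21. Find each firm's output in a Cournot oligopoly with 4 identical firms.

Inverting demand: P = 27 − 2Q.
In a 4-firm Cournot equilibrium, symmetry and the first-order condition give q = (27 − 21)/(10) = 0.6. So Q = 2.4 and P = 22.2.

q_i = 0.6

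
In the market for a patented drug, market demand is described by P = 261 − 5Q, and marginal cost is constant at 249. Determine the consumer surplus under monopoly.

Monopoly sets MR = MC: 261 − 10Q = 249 ⇒ Q = 1.2, P = 261 − 5·1.2 = 255.
CS = ½·(261 − 255)·1.2 = 3.6.

CS = 3.6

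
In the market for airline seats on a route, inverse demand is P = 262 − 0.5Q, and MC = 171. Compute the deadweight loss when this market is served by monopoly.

Under competition P = MC = 171, so Q = (262 − 171)/0.5 = 182.
The monopolist equates marginal revenue to marginal cost: 262 − Q = 171, so Q = 91. From demand, P = 216.5.
DWL is the triangle between Q = 91 and Q = 182: ½·(182 − 91)·(216.5 − 171) = 2070.25.

DWL = 2070.25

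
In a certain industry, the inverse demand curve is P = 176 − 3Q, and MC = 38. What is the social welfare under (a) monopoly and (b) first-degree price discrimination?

Monopoly: TS = 2380.5; Perfect PD: TS = 3174

Monopoly sets MR = MC: 176 − 6Q = 38 ⇒ Q = 23, P = 176 − 3·23 = 107.
CS = ½·(176 − 107)·23 = 793.5; PS = (107 − 38)·23 = 1587; TS = 2380.5.
Under first-degree price discrimination the firm charges each unit its demand price and produces up to where P = MC, i.e. Q = 46. Consumer surplus is zero; producer surplus equals total surplus.
TS = 3174 (equal to competitive TS).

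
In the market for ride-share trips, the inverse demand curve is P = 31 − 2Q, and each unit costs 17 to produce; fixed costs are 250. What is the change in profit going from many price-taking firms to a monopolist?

π rises by 24.5

Perfect competition: P = MC = 17, so 31 − 2Q = 17 and Q = 7.
Profit = (17 − 17)·7 − 250 = −250.
Monopoly sets MR = MC: 31 − 4Q = 17 ⇒ Q = 3.5, P = 31 − 2·3.5 = 24.
Profit = (24 − 17)·3.5 − 250 = −225.5.
Change in profit: −225.5 − −250 = 24.5.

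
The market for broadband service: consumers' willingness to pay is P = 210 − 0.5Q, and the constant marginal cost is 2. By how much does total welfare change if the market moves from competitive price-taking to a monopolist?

TS falls by 10816

Competitive firms price at marginal cost: P = 2, giving Q = 416.
CS = ½·(210 − 2)·416 = 43264; PS = (2 − 2)·416 = 0; TS = 43264.
A monopolist chooses Q where MR = MC. MR = 210 − Q; setting this equal to 2 gives Q = 208 and P = 106.
CS = ½·(210 − 106)·208 = 10816; PS = (106 − 2)·208 = 21632; TS = 32448.
Change in total welfare: 32448 − 43264 = −10816.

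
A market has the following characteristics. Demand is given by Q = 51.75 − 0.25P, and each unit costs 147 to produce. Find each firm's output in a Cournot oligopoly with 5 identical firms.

Inverting demand: P = 207 − 4Q.
In a 5-firm Cournot equilibrium, symmetry and the first-order condition give q = (207 − 147)/(24) = 2.5. So Q = 12.5 and P = 157.

q_i = 2.5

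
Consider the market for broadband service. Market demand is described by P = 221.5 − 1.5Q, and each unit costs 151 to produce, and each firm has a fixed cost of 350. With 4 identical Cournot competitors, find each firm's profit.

π_i = −217.46

With 4 symmetric Cournot firms, each firm's FOC gives 221.5 − 7.5q = 151, so q = 9.4, Q = 4·9.4 = 37.6, and P = 165.1.
Each firm's profit = (165.1 − 151)·9.4 − 350 = −217.46.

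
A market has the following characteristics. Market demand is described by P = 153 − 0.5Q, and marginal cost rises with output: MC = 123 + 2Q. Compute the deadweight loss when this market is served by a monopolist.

Competitive equilibrium sets price equal to marginal cost: 153 − 0.5Q = 123 + 2Q, so Q = 12 and P = 147.
Monopoly sets MR = MC: 153 − Q = 123 + 2Q ⇒ Q = 10, P = 153 − 0.5·10 = 148.
CS = ½·(153 − 147)·12 = 36; PS = (147·12 − 123·12 − ½·2·12²) = 144; TS = 180.
CS = ½·(153 − 148)·10 = 25; PS = (148·10 − 123·10 − ½·2·10²) = 150; TS = 175.
DWL = 180 − 175 = 5.

DWL = 5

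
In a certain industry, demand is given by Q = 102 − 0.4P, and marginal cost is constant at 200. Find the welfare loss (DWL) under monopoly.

DWL = 151.25

Inverting demand: P = 255 − 2.5Q.
Perfect competition: P = MC = 200, so 255 − 2.5Q = 200 and Q = 22.
The monopolist equates marginal revenue to marginal cost: 255 − 5Q = 200, so Q = 11. From demand, P = 227.5.
DWL is the triangle between Q = 11 and Q = 22: ½·(22 − 11)·(227.5 − 200) = 151.25.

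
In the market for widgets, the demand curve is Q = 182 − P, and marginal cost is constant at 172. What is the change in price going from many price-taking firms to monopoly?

Price rises by 5

Inverting demand: P = 182 − Q.
Competitive firms price at marginal cost: P = 172, giving Q = 10.
The monopolist equates marginal revenue to marginal cost: 182 − 2Q = 172, so Q = 5. From demand, P = 177.
Change in price: 177 − 172 = 5.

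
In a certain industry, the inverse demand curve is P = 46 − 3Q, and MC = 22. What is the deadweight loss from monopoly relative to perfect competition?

DWL = 24

Under competition P = MC = 22, so Q = (46 − 22)/3 = 8.
Monopoly sets MR = MC: 46 − 6Q = 22 ⇒ Q = 4, P = 46 − 3·4 = 34.
DWL is the triangle between Q = 4 and Q = 8: ½·(8 − 4)·(34 − 22) = 24.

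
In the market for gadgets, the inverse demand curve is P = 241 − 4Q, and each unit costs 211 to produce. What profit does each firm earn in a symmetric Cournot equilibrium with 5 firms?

π_i = 6.25

With 5 symmetric Cournot firms, each firm's FOC gives 241 − 24q = 211, so q = 1.25, Q = 5·1.25 = 6.25, and P = 216.
Each firm's profit = (216 − 211)·1.25 = 6.25.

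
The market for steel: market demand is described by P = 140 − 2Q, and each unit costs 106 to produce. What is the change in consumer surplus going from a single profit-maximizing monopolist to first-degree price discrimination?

CS falls by 72.25

A monopolist chooses Q where MR = MC. MR = 140 − 4Q; setting this equal to 106 gives Q = 8.5 and P = 123.
CS = ½·(140 − 123)·8.5 = 72.25.
Under first-degree price discrimination the firm charges each unit its demand price and produces up to where P = MC, i.e. Q = 17. Consumer surplus is zero; producer surplus equals total surplus.
CS = 0.
Change in consumer surplus: 0 − 72.25 = −72.25.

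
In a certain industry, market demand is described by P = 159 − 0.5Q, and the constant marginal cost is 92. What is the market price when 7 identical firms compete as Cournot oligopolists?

P = 100.375

Cournot with 7 identical firms: the symmetric best-response condition is 159 − 4q = 92. Each firm produces q = 16.75, total output Q = 117.25, price P = 100.375.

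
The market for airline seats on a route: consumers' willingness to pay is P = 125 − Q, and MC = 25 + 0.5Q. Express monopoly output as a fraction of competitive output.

Q_m/Q_c = 0.6

Monopoly sets MR = MC: 125 − 2Q = 25 + 0.5Q ⇒ Q = 40, P = 125 − 40 = 85.
Under competition P = MC: 125 − Q = 25 + 0.5Q ⇒ Q = 200/3, P = 175/3.
Ratio Q_m/Q_c = 40/(200/3) = 0.6.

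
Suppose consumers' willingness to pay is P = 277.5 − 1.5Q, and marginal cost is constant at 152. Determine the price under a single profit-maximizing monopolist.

P = 214.75

Monopoly sets MR = MC: 277.5 − 3Q = 152 ⇒ Q = 251/6, P = 277.5 − 1.5·251/6 = 214.75.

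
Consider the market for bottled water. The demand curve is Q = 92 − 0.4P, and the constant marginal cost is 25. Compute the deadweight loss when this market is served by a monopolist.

DWL = 2101.25

Inverting demand: P = 230 − 2.5Q.
Competitive firms price at marginal cost: P = 25, giving Q = 82.
A monopolist chooses Q where MR = MC. MR = 230 − 5Q; setting this equal to 25 gives Q = 41 and P = 127.5.
DWL is the triangle between Q = 41 and Q = 82: ½·(82 − 41)·(127.5 − 25) = 2101.25.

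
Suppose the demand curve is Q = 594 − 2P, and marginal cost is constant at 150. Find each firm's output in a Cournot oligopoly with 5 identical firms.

Inverting demand: P = 297 − 0.5Q.
Cournot with 5 identical firms: the symmetric best-response condition is 297 − 3q = 150. Each firm produces q = 49, total output Q = 245, price P = 174.5.

q_i = 49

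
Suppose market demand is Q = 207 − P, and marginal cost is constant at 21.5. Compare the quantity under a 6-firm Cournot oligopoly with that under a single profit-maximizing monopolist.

Inverting demand: P = 207 − Q.
With 6 symmetric Cournot firms, each firm's FOC gives 207 − 7q = 21.5, so q = 26.5, Q = 6·26.5 = 159, and P = 48.
The monopolist equates marginal revenue to marginal cost: 207 − 2Q = 21.5, so Q = 92.75. From demand, P = 114.25.

Cournot: Q = 159; Monopoly: Q = 92.75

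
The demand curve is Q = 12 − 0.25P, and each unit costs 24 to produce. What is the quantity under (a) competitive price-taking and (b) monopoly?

Competition: Q = 6; Monopoly: Q = 3

Inverting demand: P = 48 − 4Q.
Under competition P = MC = 24, so Q = (48 − 24)/4 = 6.
A monopolist chooses Q where MR = MC. MR = 48 − 8Q; setting this equal to 24 gives Q = 3 and P = 36.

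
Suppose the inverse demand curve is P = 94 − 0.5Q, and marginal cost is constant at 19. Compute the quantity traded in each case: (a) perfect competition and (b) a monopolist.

Under competition P = MC = 19, so Q = (94 − 19)/0.5 = 150.
A monopolist chooses Q where MR = MC. MR = 94 − Q; setting this equal to 19 gives Q = 75 and P = 56.5.

Competition: Q = 150; Monopoly: Q = 75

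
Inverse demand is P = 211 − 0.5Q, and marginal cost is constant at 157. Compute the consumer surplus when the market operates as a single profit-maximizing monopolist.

Monopoly sets MR = MC: 211 − Q = 157 ⇒ Q = 54, P = 211 − 0.5·54 = 184.
CS = ½·(211 − 184)·54 = 729.

CS = 729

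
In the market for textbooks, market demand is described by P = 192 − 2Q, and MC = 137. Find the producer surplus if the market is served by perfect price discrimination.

PS = 756.25

Under first-degree price discrimination the firm charges each unit its demand price and produces up to where P = MC, i.e. Q = 27.5. Consumer surplus is zero; producer surplus equals total surplus.
PS = ½·(192 − 137)·27.5 = 756.25.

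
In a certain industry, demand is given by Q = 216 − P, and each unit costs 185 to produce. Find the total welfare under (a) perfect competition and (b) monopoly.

Inverting demand: P = 216 − Q.
Competitive firms price at marginal cost: P = 185, giving Q = 31.
CS = ½·(216 − 185)·31 = 480.5; PS = (185 − 185)·31 = 0; TS = 480.5.
Monopoly sets MR = MC: 216 − 2Q = 185 ⇒ Q = 15.5, P = 216 − 15.5 = 200.5.
CS = ½·(216 − 200.5)·15.5 = 120.125; PS = (200.5 − 185)·15.5 = 240.25; TS = 360.375.

Competition: TS = 480.5; Monopoly: TS = 360.375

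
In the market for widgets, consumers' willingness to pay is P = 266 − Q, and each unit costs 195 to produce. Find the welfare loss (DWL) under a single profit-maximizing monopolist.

Competitive firms price at marginal cost: P = 195, giving Q = 71.
Monopoly sets MR = MC: 266 − 2Q = 195 ⇒ Q = 35.5, P = 266 − 35.5 = 230.5.
DWL is the triangle between Q = 35.5 and Q = 71: ½·(71 − 35.5)·(230.5 − 195) = 630.125.

DWL = 630.125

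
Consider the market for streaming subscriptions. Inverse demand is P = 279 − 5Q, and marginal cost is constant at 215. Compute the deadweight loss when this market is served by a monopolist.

DWL = 102.4

Under competition P = MC = 215, so Q = (279 − 215)/5 = 12.8.
Monopoly sets MR = MC: 279 − 10Q = 215 ⇒ Q = 6.4, P = 279 − 5·6.4 = 247.
DWL is the triangle between Q = 6.4 and Q = 12.8: ½·(12.8 − 6.4)·(247 − 215) = 102.4.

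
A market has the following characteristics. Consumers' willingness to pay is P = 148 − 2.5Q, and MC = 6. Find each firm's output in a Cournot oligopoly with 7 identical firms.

q_i = 7.1

Cournot with 7 identical firms: the symmetric best-response condition is 148 − 20q = 6. Each firm produces q = 7.1, total output Q = 49.7, price P = 23.75.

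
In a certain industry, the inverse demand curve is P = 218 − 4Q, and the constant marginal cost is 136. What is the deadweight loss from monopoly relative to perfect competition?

Competitive firms price at marginal cost: P = 136, giving Q = 20.5.
Monopoly sets MR = MC: 218 − 8Q = 136 ⇒ Q = 10.25, P = 218 − 4·10.25 = 177.
DWL is the triangle between Q = 10.25 and Q = 20.5: ½·(20.5 − 10.25)·(177 − 136) = 210.125.

DWL = 210.125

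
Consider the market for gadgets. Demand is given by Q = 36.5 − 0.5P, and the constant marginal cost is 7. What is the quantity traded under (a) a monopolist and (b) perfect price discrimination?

Inverting demand: P = 73 − 2Q.
The monopolist equates marginal revenue to marginal cost: 73 − 4Q = 7, so Q = 16.5. From demand, P = 40.
A perfectly discriminating monopolist sells every unit with P(Q) ≥ MC(Q), so output equals the competitive quantity Q = 33. Each buyer pays their reservation price, so CS = 0 and the firm captures all surplus.

Monopoly: Q = 16.5; Perfect PD: Q = 33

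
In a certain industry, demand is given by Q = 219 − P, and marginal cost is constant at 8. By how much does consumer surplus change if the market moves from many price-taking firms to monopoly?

Inverting demand: P = 219 − Q.
Under competition P = MC = 8, so Q = (219 − 8)/1 = 211.
CS = ½·(219 − 8)·211 = 22260.5.
Monopoly sets MR = MC: 219 − 2Q = 8 ⇒ Q = 105.5, P = 219 − 105.5 = 113.5.
CS = ½·(219 − 113.5)·105.5 = 5565.125.
Change in consumer surplus: 5565.125 − 22260.5 = −16695.375.

CS falls by 16695.375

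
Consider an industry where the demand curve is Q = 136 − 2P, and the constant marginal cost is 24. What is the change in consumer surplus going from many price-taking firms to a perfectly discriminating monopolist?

CS falls by 1936

Inverting demand: P = 68 − 0.5Q.
Under competition P = MC = 24, so Q = (68 − 24)/0.5 = 88.
CS = ½·(68 − 24)·88 = 1936.
A perfectly discriminating monopolist sells every unit with P(Q) ≥ MC(Q), so output equals the competitive quantity Q = 88. Each buyer pays their reservation price, so CS = 0 and the firm captures all surplus.
CS = 0.
Change in consumer surplus: 0 − 1936 = −1936.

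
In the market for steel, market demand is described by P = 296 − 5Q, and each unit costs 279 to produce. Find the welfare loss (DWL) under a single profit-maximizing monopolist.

Perfect competition: P = MC = 279, so 296 − 5Q = 279 and Q = 3.4.
The monopolist equates marginal revenue to marginal cost: 296 − 10Q = 279, so Q = 1.7. From demand, P = 287.5.
DWL is the triangle between Q = 1.7 and Q = 3.4: ½·(3.4 − 1.7)·(287.5 − 279) = 7.225.

DWL = 7.225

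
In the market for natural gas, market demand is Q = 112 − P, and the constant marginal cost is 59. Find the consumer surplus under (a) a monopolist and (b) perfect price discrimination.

Monopoly: CS = 351.125; Perfect PD: CS = 0

Inverting demand: P = 112 − Q.
The monopolist equates marginal revenue to marginal cost: 112 − 2Q = 59, so Q = 26.5. From demand, P = 85.5.
CS = ½·(112 − 85.5)·26.5 = 351.125.
With perfect price discrimination, output is the efficient level Q = 53 (where demand meets MC), but every buyer pays their willingness to pay: CS = 0 and PS = total surplus.
CS = 0.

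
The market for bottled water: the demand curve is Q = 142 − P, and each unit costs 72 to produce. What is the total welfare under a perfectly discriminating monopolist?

Inverting demand: P = 142 − Q.
Under first-degree price discrimination the firm charges each unit its demand price and produces up to where P = MC, i.e. Q = 70. Consumer surplus is zero; producer surplus equals total surplus.
TS = 2450 (equal to competitive TS).

TS = 2450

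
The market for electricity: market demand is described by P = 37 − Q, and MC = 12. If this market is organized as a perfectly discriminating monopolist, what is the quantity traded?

A perfectly discriminating monopolist sells every unit with P(Q) ≥ MC(Q), so output equals the competitive quantity Q = 25. Each buyer pays their reservation price, so CS = 0 and the firm captures all surplus.

Q = 25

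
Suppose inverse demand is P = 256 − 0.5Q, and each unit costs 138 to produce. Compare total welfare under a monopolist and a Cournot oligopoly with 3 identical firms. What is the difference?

A monopolist chooses Q where MR = MC. MR = 256 − Q; setting this equal to 138 gives Q = 118 and P = 197.
CS = ½·(256 − 197)·118 = 3481; PS = (197 − 138)·118 = 6962; TS = 10443.
Cournot with 3 identical firms: the symmetric best-response condition is 256 − 2q = 138. Each firm produces q = 59, total output Q = 177, price P = 167.5.
CS = ½·(256 − 167.5)·177 = 7832.25; PS = (167.5 − 138)·177 = 5221.5; TS = 13053.75.
Change in total welfare: 13053.75 − 10443 = 2610.75.

TS rises by 2610.75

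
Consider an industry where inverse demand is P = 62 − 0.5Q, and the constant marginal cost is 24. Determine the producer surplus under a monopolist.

PS = 722

Monopoly sets MR = MC: 62 − Q = 24 ⇒ Q = 38, P = 62 − 0.5·38 = 43.
PS = (43 − 24)·38 = 722.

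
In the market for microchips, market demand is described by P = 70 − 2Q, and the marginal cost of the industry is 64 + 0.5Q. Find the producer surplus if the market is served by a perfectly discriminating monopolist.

PS = 7.2

With perfect price discrimination, output is the efficient level Q = 2.4 (where demand meets MC), but every buyer pays their willingness to pay: CS = 0 and PS = total surplus.
PS = ½·(70 − 64)·2.4 = 7.2.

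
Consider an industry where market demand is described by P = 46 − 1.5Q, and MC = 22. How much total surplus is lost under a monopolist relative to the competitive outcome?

DWL = 48

Competitive firms price at marginal cost: P = 22, giving Q = 16.
Monopoly sets MR = MC: 46 − 3Q = 22 ⇒ Q = 8, P = 46 − 1.5·8 = 34.
DWL is the triangle between Q = 8 and Q = 16: ½·(16 − 8)·(34 − 22) = 48.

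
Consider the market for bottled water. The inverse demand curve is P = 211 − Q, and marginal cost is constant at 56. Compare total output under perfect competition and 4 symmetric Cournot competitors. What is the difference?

Competitive firms price at marginal cost: P = 56, giving Q = 155.
In a 4-firm Cournot equilibrium, symmetry and the first-order condition give q = (211 − 56)/(5) = 31. So Q = 124 and P = 87.
Change in total output: 124 − 155 = −31.

Q falls by 31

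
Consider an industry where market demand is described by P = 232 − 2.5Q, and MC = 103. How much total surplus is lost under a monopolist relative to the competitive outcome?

Perfect competition: P = MC = 103, so 232 − 2.5Q = 103 and Q = 51.6.
A monopolist chooses Q where MR = MC. MR = 232 − 5Q; setting this equal to 103 gives Q = 25.8 and P = 167.5.
DWL is the triangle between Q = 25.8 and Q = 51.6: ½·(51.6 − 25.8)·(167.5 − 103) = 832.05.

DWL = 832.05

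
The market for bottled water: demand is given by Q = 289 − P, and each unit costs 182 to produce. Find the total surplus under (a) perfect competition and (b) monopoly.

Inverting demand: P = 289 − Q.
Perfect competition: P = MC = 182, so 289 − Q = 182 and Q = 107.
CS = ½·(289 − 182)·107 = 5724.5; PS = (182 − 182)·107 = 0; TS = 5724.5.
Monopoly sets MR = MC: 289 − 2Q = 182 ⇒ Q = 53.5, P = 289 − 53.5 = 235.5.
CS = ½·(289 − 235.5)·53.5 = 1431.125; PS = (235.5 − 182)·53.5 = 2862.25; TS = 4293.375.

Competition: TS = 5724.5; Monopoly: TS = 4293.375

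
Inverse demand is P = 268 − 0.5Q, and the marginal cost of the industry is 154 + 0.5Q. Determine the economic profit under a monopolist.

A monopolist chooses Q where MR = MC. MR = 268 − Q; setting this equal to 154 + 0.5Q gives Q = 76 and P = 230.
Profit = 230·76 − (154·76 + ½·0.5·76²) = 4332.

Profit = 4332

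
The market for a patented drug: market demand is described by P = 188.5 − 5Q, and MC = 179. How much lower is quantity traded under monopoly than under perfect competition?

Q falls by 0.95

Competitive firms price at marginal cost: P = 179, giving Q = 1.9.
Monopoly sets MR = MC: 188.5 − 10Q = 179 ⇒ Q = 0.95, P = 188.5 − 5·0.95 = 183.75.
Change in quantity traded: 0.95 − 1.9 = −0.95.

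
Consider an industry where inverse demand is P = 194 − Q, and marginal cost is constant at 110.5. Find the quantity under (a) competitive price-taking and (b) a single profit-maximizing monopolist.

Competition: Q = 83.5; Monopoly: Q = 41.75

Competitive firms price at marginal cost: P = 110.5, giving Q = 83.5.
A monopolist chooses Q where MR = MC. MR = 194 − 2Q; setting this equal to 110.5 gives Q = 41.75 and P = 152.25.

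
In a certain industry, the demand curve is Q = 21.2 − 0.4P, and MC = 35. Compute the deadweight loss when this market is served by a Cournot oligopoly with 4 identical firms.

Inverting demand: P = 53 − 2.5Q.
Perfect competition: P = MC = 35, so 53 − 2.5Q = 35 and Q = 7.2.
In a 4-firm Cournot equilibrium, symmetry and the first-order condition give q = (53 − 35)/(12.5) = 1.44. So Q = 5.76 and P = 38.6.
DWL is the triangle between Q = 5.76 and Q = 7.2: ½·(7.2 − 5.76)·(38.6 − 35) = 2.592.

DWL = 2.592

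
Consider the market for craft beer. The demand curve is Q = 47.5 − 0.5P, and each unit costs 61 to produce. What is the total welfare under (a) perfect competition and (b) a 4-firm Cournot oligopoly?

Competition: TS = 289; Cournot: TS = 277.44

Inverting demand: P = 95 − 2Q.
Competitive firms price at marginal cost: P = 61, giving Q = 17.
CS = ½·(95 − 61)·17 = 289; PS = (61 − 61)·17 = 0; TS = 289.
With 4 symmetric Cournot firms, each firm's FOC gives 95 − 10q = 61, so q = 3.4, Q = 4·3.4 = 13.6, and P = 67.8.
CS = ½·(95 − 67.8)·13.6 = 184.96; PS = (67.8 − 61)·13.6 = 92.48; TS = 277.44.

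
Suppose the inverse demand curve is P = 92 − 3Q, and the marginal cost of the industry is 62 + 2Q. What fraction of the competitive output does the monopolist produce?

A monopolist chooses Q where MR = MC. MR = 92 − 6Q; setting this equal to 62 + 2Q gives Q = 3.75 and P = 80.75.
Competitive equilibrium sets price equal to marginal cost: 92 − 3Q = 62 + 2Q, so Q = 6 and P = 74.
Ratio Q_m/Q_c = 3.75/6 = 0.625.

Q_m/Q_c = 0.625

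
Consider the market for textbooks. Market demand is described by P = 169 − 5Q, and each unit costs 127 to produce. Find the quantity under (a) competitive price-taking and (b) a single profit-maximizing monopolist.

Under competition P = MC = 127, so Q = (169 − 127)/5 = 8.4.
Monopoly sets MR = MC: 169 − 10Q = 127 ⇒ Q = 4.2, P = 169 − 5·4.2 = 148.

Competition: Q = 8.4; Monopoly: Q = 4.2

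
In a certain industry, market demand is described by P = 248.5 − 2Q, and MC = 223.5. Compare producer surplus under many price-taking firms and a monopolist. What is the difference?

Producer surplus rises by 78.125

Under competition P = MC = 223.5, so Q = (248.5 − 223.5)/2 = 12.5.
PS = (223.5 − 223.5)·12.5 = 0.
Monopoly sets MR = MC: 248.5 − 4Q = 223.5 ⇒ Q = 6.25, P = 248.5 − 2·6.25 = 236.
PS = (236 − 223.5)·6.25 = 78.125.
Change in producer surplus: 78.125 − 0 = 78.125.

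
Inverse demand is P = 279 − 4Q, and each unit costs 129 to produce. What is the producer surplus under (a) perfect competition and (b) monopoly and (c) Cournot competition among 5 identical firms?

Perfect competition: P = MC = 129, so 279 − 4Q = 129 and Q = 37.5.
PS = (129 − 129)·37.5 = 0.
Monopoly sets MR = MC: 279 − 8Q = 129 ⇒ Q = 18.75, P = 279 − 4·18.75 = 204.
PS = (204 − 129)·18.75 = 1406.25.
In a 5-firm Cournot equilibrium, symmetry and the first-order condition give q = (279 − 129)/(24) = 6.25. So Q = 31.25 and P = 154.
PS = (154 − 129)·31.25 = 781.25.

Competition: PS = 0; Monopoly: PS = 1406.25; Cournot: PS = 781.25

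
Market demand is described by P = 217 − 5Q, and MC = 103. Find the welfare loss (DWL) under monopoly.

DWL = 324.9

Under competition P = MC = 103, so Q = (217 − 103)/5 = 22.8.
The monopolist equates marginal revenue to marginal cost: 217 − 10Q = 103, so Q = 11.4. From demand, P = 160.
DWL is the triangle between Q = 11.4 and Q = 22.8: ½·(22.8 − 11.4)·(160 − 103) = 324.9.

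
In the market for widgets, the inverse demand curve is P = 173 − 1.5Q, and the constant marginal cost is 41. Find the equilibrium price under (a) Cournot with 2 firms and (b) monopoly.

Cournot: P = 85; Monopoly: P = 107

Cournot with 2 identical firms: the symmetric best-response condition is 173 − 4.5q = 41. Each firm produces q = 88/3, total output Q = 176/3, price P = 85.
A monopolist chooses Q where MR = MC. MR = 173 − 3Q; setting this equal to 41 gives Q = 44 and P = 107.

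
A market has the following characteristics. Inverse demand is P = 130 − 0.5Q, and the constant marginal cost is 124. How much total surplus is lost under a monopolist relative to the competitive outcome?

Under competition P = MC = 124, so Q = (130 − 124)/0.5 = 12.
A monopolist chooses Q where MR = MC. MR = 130 − Q; setting this equal to 124 gives Q = 6 and P = 127.
DWL is the triangle between Q = 6 and Q = 12: ½·(12 − 6)·(127 − 124) = 9.

DWL = 9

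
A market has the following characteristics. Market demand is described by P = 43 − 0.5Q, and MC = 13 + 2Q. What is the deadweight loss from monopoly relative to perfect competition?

DWL = 5

Competitive equilibrium sets price equal to marginal cost: 43 − 0.5Q = 13 + 2Q, so Q = 12 and P = 37.
A monopolist chooses Q where MR = MC. MR = 43 − Q; setting this equal to 13 + 2Q gives Q = 10 and P = 38.
CS = ½·(43 − 37)·12 = 36; PS = (37·12 − 13·12 − ½·2·12²) = 144; TS = 180.
CS = ½·(43 − 38)·10 = 25; PS = (38·10 − 13·10 − ½·2·10²) = 150; TS = 175.
DWL = 180 − 175 = 5.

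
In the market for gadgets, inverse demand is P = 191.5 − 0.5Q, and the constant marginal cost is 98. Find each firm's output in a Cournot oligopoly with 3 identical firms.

With 3 symmetric Cournot firms, each firm's FOC gives 191.5 − 2q = 98, so q = 46.75, Q = 3·46.75 = 140.25, and P = 121.375.

q_i = 46.75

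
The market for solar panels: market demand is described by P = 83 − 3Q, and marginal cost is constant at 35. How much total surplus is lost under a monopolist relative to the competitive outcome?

Competitive firms price at marginal cost: P = 35, giving Q = 16.
A monopolist chooses Q where MR = MC. MR = 83 − 6Q; setting this equal to 35 gives Q = 8 and P = 59.
DWL is the triangle between Q = 8 and Q = 16: ½·(16 − 8)·(59 − 35) = 96.

DWL = 96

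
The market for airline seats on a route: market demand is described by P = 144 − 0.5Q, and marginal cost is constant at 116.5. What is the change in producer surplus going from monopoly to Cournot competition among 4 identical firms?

Monopoly sets MR = MC: 144 − Q = 116.5 ⇒ Q = 27.5, P = 144 − 0.5·27.5 = 130.25.
PS = (130.25 − 116.5)·27.5 = 378.125.
With 4 symmetric Cournot firms, each firm's FOC gives 144 − 2.5q = 116.5, so q = 11, Q = 4·11 = 44, and P = 122.
PS = (122 − 116.5)·44 = 242.
Change in producer surplus: 242 − 378.125 = −136.125.

PS falls by 136.125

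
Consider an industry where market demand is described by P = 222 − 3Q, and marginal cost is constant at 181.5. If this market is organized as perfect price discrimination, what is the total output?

Q = 13.5

A perfectly discriminating monopolist sells every unit with P(Q) ≥ MC(Q), so output equals the competitive quantity Q = 13.5. Each buyer pays their reservation price, so CS = 0 and the firm captures all surplus.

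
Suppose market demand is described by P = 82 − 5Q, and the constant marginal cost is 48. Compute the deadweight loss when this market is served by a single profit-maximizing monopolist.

DWL = 28.9

Competitive firms price at marginal cost: P = 48, giving Q = 6.8.
A monopolist chooses Q where MR = MC. MR = 82 − 10Q; setting this equal to 48 gives Q = 3.4 and P = 65.
DWL is the triangle between Q = 3.4 and Q = 6.8: ½·(6.8 − 3.4)·(65 − 48) = 28.9.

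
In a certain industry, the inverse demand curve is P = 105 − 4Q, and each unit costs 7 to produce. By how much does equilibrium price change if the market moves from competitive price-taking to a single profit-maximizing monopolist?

P rises by 49

Under competition P = MC = 7, so Q = (105 − 7)/4 = 24.5.
A monopolist chooses Q where MR = MC. MR = 105 − 8Q; setting this equal to 7 gives Q = 12.25 and P = 56.
Change in equilibrium price: 56 − 7 = 49.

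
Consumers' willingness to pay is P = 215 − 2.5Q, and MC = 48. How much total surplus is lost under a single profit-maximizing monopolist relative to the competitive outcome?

DWL = 1394.45

Perfect competition: P = MC = 48, so 215 − 2.5Q = 48 and Q = 66.8.
The monopolist equates marginal revenue to marginal cost: 215 − 5Q = 48, so Q = 33.4. From demand, P = 131.5.
DWL is the triangle between Q = 33.4 and Q = 66.8: ½·(66.8 − 33.4)·(131.5 − 48) = 1394.45.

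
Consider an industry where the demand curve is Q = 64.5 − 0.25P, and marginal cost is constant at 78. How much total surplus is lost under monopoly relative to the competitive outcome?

DWL = 1012.5

Inverting demand: P = 258 − 4Q.
Competitive firms price at marginal cost: P = 78, giving Q = 45.
The monopolist equates marginal revenue to marginal cost: 258 − 8Q = 78, so Q = 22.5. From demand, P = 168.
DWL is the triangle between Q = 22.5 and Q = 45: ½·(45 − 22.5)·(168 − 78) = 1012.5.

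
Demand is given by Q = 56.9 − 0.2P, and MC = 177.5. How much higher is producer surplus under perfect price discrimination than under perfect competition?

Inverting demand: P = 284.5 − 5Q.
Perfect competition: P = MC = 177.5, so 284.5 − 5Q = 177.5 and Q = 21.4.
PS = (177.5 − 177.5)·21.4 = 0.
Under first-degree price discrimination the firm charges each unit its demand price and produces up to where P = MC, i.e. Q = 21.4. Consumer surplus is zero; producer surplus equals total surplus.
PS = ½·(284.5 − 177.5)·21.4 = 1144.9.
Change in producer surplus: 1144.9 − 0 = 1144.9.

PS rises by 1144.9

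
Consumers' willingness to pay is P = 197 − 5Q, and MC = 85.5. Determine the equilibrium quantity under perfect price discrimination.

Q = 22.3

A perfectly discriminating monopolist sells every unit with P(Q) ≥ MC(Q), so output equals the competitive quantity Q = 22.3. Each buyer pays their reservation price, so CS = 0 and the firm captures all surplus.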